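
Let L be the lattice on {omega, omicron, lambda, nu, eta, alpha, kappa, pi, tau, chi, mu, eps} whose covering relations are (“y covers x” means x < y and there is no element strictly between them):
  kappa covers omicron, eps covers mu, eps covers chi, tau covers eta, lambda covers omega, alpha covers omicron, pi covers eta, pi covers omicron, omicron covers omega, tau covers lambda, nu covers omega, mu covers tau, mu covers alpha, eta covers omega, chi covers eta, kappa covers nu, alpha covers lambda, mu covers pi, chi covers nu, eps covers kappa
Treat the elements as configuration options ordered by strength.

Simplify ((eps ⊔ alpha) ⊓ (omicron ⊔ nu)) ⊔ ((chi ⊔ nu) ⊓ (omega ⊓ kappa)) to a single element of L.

kappa

eps ∨ alpha = eps
omicron ∨ nu = kappa
eps ∧ kappa = kappa
chi ∨ nu = chi
omega ∧ kappa = omega
chi ∧ omega = omega
kappa ∨ omega = kappa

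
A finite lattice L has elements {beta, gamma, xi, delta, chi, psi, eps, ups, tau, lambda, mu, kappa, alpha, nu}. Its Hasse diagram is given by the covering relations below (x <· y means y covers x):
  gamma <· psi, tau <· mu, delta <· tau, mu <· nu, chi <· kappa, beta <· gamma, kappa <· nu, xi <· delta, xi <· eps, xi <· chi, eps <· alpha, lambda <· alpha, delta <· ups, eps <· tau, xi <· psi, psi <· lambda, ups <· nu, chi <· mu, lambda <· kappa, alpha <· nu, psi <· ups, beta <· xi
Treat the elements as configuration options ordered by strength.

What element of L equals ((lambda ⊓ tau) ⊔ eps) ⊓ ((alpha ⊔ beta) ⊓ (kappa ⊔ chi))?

xi

lambda ∧ tau = xi
xi ∨ eps = eps
alpha ∨ beta = alpha
kappa ∨ chi = kappa
alpha ∧ kappa = lambda
eps ∧ lambda = xi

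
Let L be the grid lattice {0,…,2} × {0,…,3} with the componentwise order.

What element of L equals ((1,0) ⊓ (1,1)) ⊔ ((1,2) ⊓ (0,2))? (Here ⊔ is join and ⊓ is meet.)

(1,0) ∧ (1,1) = (1,0)
(1,2) ∧ (0,2) = (0,2)
(1,0) ∨ (0,2) = (1,2)

(1,2)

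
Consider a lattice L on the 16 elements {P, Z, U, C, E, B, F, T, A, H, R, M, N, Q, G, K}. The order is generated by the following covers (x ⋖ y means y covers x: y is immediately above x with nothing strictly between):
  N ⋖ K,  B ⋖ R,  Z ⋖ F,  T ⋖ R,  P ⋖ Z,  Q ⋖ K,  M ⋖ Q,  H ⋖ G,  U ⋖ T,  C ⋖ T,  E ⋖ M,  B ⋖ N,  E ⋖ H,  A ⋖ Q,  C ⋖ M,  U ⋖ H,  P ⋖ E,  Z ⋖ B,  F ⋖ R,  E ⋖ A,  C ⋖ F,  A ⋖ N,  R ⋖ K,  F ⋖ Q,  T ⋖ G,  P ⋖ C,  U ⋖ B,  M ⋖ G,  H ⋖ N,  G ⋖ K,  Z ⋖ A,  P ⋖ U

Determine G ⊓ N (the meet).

Common lower bounds of {G, N}: E, H, P, U.
The greatest among these is H.

H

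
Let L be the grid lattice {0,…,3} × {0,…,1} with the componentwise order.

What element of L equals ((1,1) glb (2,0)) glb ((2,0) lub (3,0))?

(1,1) ∧ (2,0) = (1,0)
(2,0) ∨ (3,0) = (3,0)
(1,0) ∧ (3,0) = (1,0)

(1,0)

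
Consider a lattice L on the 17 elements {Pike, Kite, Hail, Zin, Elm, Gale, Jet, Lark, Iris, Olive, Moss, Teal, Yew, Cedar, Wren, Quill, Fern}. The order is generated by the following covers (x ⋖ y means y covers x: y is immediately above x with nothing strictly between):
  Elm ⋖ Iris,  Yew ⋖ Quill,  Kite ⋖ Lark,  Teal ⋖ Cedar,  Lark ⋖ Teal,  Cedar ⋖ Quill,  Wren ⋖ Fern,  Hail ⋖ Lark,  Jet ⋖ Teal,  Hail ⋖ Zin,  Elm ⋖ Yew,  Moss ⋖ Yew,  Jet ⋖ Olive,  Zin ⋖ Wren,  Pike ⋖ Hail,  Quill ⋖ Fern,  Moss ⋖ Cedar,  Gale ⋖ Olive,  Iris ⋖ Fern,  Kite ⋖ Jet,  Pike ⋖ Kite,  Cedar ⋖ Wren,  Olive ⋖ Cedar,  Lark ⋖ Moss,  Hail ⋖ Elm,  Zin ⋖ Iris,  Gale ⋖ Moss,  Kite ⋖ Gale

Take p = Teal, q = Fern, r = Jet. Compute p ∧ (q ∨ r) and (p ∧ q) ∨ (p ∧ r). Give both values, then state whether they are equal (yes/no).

q ∨ r = Fern, so p ∧ (q ∨ r) = Teal ∧ Fern = Teal.
p ∧ q = Teal and p ∧ r = Jet, so (p ∧ q) ∨ (p ∧ r) = Teal ∨ Jet = Teal.
Equal: yes.

Teal; Teal; yes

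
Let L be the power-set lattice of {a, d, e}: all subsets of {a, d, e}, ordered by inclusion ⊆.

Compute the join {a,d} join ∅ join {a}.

{a,d}

Common upper bounds of {{a,d}, ∅, {a}}: {a,d,e}, {a,d}.
The least among these is {a,d}.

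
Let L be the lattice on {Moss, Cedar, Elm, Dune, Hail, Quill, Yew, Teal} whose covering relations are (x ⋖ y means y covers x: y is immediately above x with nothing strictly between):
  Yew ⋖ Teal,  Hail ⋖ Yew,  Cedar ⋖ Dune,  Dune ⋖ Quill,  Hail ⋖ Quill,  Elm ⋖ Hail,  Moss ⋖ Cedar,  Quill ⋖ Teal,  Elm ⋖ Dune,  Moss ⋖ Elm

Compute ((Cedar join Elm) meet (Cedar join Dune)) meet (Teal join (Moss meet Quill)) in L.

Cedar ∨ Elm = Dune
Cedar ∨ Dune = Dune
Dune ∧ Dune = Dune
Moss ∧ Quill = Moss
Teal ∨ Moss = Teal
Dune ∧ Teal = Dune

Dune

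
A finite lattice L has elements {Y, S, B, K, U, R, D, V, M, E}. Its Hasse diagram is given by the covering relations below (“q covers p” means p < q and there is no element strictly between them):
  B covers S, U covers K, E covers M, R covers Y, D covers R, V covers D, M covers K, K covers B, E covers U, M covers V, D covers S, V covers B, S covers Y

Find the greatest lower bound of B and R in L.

Common lower bounds of {B, R}: Y.
The greatest among these is Y.

Y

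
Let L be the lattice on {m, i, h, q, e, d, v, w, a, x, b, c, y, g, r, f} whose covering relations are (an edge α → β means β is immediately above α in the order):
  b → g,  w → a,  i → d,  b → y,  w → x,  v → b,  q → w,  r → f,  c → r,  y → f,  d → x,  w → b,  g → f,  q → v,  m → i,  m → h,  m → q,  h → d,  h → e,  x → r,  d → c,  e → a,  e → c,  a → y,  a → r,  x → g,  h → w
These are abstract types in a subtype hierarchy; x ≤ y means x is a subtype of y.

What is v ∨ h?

b

Common upper bounds of {v, h}: b, f, g, y.
The least among these is b.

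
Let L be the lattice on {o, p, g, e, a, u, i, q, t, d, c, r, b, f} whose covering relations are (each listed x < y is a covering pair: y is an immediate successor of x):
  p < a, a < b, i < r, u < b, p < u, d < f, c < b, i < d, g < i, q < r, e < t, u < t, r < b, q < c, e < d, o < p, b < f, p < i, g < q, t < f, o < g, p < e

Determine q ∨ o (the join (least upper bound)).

q

Common upper bounds of {q, o}: b, c, f, q, r.
The least among these is q.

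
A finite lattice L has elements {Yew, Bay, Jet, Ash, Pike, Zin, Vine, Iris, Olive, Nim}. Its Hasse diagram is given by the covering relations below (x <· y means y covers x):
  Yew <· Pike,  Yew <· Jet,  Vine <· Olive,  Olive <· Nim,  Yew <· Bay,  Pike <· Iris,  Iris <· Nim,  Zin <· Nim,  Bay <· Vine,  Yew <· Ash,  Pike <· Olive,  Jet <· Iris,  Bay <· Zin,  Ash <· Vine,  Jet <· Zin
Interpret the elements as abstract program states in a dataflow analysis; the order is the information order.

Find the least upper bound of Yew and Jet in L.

Jet

Common upper bounds of {Yew, Jet}: Iris, Jet, Nim, Zin.
The least among these is Jet.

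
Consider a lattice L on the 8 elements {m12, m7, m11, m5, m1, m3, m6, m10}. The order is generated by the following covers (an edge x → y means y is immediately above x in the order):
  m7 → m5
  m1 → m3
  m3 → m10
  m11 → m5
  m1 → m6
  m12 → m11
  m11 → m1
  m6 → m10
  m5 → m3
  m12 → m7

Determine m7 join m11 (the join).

m5

Common upper bounds of {m7, m11}: m10, m3, m5.
The least among these is m5.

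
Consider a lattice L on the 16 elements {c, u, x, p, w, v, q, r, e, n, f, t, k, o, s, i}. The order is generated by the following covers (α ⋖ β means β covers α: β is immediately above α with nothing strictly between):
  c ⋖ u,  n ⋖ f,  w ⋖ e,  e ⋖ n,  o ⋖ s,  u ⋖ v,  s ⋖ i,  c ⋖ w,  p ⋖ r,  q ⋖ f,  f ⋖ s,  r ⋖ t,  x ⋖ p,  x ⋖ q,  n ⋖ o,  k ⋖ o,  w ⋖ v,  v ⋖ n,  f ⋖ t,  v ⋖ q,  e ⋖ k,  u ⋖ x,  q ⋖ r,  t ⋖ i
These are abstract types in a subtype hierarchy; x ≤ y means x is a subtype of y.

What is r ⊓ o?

v

Common lower bounds of {r, o}: c, u, v, w.
The greatest among these is v.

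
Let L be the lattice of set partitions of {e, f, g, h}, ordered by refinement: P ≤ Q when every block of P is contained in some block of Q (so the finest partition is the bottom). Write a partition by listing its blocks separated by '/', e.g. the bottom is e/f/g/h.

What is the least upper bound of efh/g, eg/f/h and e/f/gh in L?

efgh

The join of efh/g, eg/f/h, e/f/gh merges any blocks that overlap across the partitions, giving efgh.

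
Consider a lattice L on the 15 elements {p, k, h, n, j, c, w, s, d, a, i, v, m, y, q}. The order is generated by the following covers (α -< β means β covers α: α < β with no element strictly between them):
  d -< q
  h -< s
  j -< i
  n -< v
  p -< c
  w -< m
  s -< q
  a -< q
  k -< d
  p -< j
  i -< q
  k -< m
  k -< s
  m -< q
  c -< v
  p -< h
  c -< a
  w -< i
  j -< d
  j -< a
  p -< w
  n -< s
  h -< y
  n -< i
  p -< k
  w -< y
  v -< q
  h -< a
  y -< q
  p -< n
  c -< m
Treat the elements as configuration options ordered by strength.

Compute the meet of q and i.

i

Common lower bounds of {q, i}: i, j, n, p, w.
The greatest among these is i.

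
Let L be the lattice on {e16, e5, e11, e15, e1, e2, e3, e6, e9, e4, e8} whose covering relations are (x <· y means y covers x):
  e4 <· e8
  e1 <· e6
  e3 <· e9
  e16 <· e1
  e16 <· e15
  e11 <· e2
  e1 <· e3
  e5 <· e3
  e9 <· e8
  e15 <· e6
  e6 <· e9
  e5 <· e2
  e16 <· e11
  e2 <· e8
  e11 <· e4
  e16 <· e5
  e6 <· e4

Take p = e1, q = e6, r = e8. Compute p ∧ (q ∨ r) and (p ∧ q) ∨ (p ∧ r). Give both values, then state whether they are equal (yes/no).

e1; e1; yes

q ∨ r = e8, so p ∧ (q ∨ r) = e1 ∧ e8 = e1.
p ∧ q = e1 and p ∧ r = e1, so (p ∧ q) ∨ (p ∧ r) = e1 ∨ e1 = e1.
Equal: yes.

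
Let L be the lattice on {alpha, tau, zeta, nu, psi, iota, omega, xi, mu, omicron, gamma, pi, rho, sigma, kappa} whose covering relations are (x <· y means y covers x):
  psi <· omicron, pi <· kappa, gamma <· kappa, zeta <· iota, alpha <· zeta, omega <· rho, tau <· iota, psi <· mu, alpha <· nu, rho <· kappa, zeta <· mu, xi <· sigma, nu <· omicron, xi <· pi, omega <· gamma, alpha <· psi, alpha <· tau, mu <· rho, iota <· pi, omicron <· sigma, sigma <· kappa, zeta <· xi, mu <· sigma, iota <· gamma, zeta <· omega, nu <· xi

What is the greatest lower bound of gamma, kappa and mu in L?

Common lower bounds of {gamma, kappa, mu}: alpha, zeta.
The greatest among these is zeta.

zeta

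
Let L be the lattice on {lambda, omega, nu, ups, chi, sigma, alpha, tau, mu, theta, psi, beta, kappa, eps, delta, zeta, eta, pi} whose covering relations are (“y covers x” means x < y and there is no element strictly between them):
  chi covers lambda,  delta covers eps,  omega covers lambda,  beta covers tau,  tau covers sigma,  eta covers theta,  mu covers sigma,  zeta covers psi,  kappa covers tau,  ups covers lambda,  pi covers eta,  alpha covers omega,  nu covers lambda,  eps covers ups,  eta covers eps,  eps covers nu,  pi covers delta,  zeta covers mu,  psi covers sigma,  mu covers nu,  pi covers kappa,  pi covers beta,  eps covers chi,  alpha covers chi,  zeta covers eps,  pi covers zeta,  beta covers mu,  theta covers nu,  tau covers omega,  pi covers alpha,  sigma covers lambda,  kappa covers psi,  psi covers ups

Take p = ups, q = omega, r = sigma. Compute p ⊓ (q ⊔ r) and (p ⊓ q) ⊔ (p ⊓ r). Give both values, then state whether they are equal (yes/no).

q ⊔ r = tau, so p ⊓ (q ⊔ r) = ups ⊓ tau = lambda.
p ⊓ q = lambda and p ⊓ r = lambda, so (p ⊓ q) ⊔ (p ⊓ r) = lambda ⊔ lambda = lambda.
Equal: yes.

lambda; lambda; yes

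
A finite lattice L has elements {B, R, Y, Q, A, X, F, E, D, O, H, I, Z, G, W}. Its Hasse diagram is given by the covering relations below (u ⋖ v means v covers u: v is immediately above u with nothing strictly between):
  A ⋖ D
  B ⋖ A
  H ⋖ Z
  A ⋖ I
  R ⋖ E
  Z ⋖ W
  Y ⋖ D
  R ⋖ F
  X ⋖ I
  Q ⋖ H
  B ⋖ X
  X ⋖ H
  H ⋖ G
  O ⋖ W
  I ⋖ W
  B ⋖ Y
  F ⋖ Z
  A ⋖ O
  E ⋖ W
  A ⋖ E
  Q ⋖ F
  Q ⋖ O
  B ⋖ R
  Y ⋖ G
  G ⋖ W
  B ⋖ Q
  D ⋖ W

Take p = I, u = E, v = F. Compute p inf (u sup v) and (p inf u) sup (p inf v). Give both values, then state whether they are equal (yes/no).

I; A; no

u sup v = W, so p inf (u sup v) = I inf W = I.
p inf u = A and p inf v = B, so (p inf u) sup (p inf v) = A sup B = A.
Equal: no.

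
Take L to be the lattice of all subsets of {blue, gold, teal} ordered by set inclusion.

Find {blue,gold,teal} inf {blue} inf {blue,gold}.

Common lower bounds of {{blue,gold,teal}, {blue}, {blue,gold}}: {blue}, ∅.
The greatest among these is {blue}.

{blue}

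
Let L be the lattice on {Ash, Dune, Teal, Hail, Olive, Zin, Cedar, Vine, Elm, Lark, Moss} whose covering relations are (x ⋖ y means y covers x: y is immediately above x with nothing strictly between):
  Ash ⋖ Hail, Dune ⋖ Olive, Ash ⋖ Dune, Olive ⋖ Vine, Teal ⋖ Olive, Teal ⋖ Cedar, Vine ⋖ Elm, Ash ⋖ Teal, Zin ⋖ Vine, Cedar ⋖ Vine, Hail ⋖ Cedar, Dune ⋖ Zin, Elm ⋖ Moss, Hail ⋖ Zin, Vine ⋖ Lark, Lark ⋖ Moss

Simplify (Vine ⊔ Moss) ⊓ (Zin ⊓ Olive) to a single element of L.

Vine ∨ Moss = Moss
Zin ∧ Olive = Dune
Moss ∧ Dune = Dune

Dune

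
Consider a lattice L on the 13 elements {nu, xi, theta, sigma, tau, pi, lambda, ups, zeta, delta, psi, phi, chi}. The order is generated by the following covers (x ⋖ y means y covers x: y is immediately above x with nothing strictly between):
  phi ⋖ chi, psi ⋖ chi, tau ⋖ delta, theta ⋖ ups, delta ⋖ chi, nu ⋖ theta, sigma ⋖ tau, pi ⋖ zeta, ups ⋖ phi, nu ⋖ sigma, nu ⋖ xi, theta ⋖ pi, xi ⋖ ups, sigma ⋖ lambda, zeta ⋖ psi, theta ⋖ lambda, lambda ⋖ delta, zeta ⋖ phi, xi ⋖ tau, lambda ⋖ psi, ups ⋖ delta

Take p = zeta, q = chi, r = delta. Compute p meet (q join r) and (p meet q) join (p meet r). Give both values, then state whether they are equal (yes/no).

q join r = chi, so p meet (q join r) = zeta meet chi = zeta.
p meet q = zeta and p meet r = theta, so (p meet q) join (p meet r) = zeta join theta = zeta.
Equal: yes.

zeta; zeta; yes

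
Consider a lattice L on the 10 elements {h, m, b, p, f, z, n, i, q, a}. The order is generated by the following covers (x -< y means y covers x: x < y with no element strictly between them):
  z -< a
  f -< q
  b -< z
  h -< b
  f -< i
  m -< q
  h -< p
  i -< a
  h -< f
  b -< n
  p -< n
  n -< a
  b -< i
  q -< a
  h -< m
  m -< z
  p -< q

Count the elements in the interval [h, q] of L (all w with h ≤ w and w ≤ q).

The interval [h, q] = {f, h, m, p, q}, which has 5 elements.

5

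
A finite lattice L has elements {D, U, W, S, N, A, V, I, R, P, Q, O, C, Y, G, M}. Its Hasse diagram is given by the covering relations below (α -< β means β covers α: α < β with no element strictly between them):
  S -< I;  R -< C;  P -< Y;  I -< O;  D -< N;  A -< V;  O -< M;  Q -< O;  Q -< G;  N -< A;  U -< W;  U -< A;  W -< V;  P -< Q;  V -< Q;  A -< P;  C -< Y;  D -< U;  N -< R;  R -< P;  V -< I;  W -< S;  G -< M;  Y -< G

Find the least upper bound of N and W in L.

V

Common upper bounds of {N, W}: G, I, M, O, Q, V.
The least among these is V.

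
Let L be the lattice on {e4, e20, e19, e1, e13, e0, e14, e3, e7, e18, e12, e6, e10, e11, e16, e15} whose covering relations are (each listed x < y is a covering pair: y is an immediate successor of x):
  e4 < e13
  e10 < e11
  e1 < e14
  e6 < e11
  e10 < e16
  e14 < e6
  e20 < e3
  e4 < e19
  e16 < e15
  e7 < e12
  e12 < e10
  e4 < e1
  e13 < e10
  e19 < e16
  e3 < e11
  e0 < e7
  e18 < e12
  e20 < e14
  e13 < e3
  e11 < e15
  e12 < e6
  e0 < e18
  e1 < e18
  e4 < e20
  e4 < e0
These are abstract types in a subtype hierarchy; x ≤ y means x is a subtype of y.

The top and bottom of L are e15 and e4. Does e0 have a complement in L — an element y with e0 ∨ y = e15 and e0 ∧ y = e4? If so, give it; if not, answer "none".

For every candidate y, either e0 ∨ y ≠ e15 or e0 ∧ y ≠ e4; no complement exists.

none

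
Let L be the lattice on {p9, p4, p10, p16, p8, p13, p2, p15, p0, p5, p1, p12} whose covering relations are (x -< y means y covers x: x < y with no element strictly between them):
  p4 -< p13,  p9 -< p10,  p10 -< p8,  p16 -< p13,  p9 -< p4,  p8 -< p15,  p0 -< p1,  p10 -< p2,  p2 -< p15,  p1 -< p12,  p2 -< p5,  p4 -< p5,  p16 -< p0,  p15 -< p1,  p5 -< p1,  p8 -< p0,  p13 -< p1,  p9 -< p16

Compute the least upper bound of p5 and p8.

p1

Common upper bounds of {p5, p8}: p1, p12.
The least among these is p1.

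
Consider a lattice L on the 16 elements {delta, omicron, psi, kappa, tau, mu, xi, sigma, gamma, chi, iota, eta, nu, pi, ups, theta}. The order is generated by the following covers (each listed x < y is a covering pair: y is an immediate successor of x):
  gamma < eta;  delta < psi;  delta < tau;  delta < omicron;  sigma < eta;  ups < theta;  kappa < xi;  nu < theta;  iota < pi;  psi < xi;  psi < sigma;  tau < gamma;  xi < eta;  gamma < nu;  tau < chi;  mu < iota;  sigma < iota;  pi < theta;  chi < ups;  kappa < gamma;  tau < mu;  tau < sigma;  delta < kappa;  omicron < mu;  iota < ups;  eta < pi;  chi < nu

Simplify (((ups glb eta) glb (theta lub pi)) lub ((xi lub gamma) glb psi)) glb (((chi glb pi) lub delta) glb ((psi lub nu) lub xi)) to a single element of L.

ups ∧ eta = sigma
theta ∨ pi = theta
sigma ∧ theta = sigma
xi ∨ gamma = eta
eta ∧ psi = psi
sigma ∨ psi = sigma
chi ∧ pi = tau
tau ∨ delta = tau
psi ∨ nu = theta
theta ∨ xi = theta
tau ∧ theta = tau
sigma ∧ tau = tau

tau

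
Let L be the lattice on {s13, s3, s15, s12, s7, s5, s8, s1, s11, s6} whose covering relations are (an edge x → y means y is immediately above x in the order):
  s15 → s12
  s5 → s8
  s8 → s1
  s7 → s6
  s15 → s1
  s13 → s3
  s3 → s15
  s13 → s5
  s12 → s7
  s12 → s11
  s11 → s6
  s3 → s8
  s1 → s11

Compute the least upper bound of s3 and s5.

s8

Common upper bounds of {s3, s5}: s1, s11, s6, s8.
The least among these is s8.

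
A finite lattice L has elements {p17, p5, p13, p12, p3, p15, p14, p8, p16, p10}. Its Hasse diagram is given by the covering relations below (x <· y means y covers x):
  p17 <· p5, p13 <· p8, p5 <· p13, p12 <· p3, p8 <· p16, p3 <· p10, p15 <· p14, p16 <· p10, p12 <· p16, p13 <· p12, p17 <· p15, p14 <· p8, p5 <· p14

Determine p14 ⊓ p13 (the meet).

Common lower bounds of {p14, p13}: p17, p5.
The greatest among these is p5.

p5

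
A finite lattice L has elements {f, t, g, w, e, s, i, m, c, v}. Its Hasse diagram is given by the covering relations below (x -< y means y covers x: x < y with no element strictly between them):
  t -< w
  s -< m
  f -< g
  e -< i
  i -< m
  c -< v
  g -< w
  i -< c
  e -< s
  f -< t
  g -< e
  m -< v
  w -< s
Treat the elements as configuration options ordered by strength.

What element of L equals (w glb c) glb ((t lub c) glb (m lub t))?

g

w ∧ c = g
t ∨ c = v
m ∨ t = m
v ∧ m = m
g ∧ m = g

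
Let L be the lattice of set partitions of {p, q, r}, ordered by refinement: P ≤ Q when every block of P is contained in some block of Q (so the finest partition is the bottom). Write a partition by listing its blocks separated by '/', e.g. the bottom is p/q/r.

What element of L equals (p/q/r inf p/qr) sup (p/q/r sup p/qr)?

p/q/r ∧ p/qr = p/q/r
p/q/r ∨ p/qr = p/qr
p/q/r ∨ p/qr = p/qr

p/qr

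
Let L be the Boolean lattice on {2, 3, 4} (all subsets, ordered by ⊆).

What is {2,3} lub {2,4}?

Common upper bounds of {{2,3}, {2,4}}: {2,3,4}.
The least among these is {2,3,4}.

{2,3,4}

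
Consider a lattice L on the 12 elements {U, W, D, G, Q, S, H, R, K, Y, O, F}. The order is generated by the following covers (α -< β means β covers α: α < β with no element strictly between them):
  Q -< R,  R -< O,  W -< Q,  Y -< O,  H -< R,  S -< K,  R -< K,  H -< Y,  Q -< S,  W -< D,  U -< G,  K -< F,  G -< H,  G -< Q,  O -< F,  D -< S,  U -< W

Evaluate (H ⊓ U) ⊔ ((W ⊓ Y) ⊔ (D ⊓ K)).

D

H ∧ U = U
W ∧ Y = U
D ∧ K = D
U ∨ D = D
U ∨ D = D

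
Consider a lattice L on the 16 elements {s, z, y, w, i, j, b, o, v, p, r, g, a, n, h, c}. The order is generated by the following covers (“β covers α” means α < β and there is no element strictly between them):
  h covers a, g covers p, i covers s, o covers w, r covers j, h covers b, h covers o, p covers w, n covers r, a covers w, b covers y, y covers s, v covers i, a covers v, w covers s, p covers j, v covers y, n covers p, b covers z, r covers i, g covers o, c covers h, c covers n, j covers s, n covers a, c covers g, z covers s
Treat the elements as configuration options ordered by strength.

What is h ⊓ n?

Common lower bounds of {h, n}: a, i, s, v, w, y.
The greatest among these is a.

a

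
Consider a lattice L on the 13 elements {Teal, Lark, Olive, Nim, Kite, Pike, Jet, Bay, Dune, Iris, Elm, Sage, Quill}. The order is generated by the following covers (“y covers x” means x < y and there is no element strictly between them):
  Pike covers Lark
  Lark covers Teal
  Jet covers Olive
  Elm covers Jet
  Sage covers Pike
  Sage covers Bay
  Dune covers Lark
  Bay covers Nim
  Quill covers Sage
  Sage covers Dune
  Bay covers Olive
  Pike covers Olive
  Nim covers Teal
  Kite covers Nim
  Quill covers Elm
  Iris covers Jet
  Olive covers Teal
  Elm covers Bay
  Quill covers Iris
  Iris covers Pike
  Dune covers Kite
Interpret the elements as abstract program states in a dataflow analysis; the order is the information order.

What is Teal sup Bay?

Common upper bounds of {Teal, Bay}: Bay, Elm, Quill, Sage.
The least among these is Bay.

Bay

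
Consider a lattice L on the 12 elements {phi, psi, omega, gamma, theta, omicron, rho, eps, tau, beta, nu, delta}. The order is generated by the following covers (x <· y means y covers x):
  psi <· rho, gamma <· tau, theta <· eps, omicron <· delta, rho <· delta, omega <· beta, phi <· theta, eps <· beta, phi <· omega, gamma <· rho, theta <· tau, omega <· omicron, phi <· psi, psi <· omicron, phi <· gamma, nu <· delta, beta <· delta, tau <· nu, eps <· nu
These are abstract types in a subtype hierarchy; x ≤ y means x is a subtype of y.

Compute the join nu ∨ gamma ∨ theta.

nu

Common upper bounds of {nu, gamma, theta}: delta, nu.
The least among these is nu.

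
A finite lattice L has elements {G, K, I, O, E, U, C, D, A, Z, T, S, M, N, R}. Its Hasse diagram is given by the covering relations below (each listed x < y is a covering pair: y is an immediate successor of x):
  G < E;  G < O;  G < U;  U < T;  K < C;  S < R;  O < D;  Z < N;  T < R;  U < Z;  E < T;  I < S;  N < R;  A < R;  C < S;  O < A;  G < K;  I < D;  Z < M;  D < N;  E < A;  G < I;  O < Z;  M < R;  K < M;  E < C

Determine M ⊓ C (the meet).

Common lower bounds of {M, C}: G, K.
The greatest among these is K.

K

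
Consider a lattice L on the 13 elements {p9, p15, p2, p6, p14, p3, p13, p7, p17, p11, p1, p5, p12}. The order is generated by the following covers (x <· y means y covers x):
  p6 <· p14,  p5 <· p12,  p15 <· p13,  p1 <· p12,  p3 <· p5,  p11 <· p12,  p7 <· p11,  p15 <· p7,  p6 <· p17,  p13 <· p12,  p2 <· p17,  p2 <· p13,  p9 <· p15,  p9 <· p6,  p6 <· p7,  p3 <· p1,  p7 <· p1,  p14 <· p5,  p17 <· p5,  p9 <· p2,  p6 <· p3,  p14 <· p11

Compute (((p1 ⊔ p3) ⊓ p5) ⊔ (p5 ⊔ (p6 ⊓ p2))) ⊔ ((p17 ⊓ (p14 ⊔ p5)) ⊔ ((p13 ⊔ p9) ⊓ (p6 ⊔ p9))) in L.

p1 ∨ p3 = p1
p1 ∧ p5 = p3
p6 ∧ p2 = p9
p5 ∨ p9 = p5
p3 ∨ p5 = p5
p14 ∨ p5 = p5
p17 ∧ p5 = p17
p13 ∨ p9 = p13
p6 ∨ p9 = p6
p13 ∧ p6 = p9
p17 ∨ p9 = p17
p5 ∨ p17 = p5

p5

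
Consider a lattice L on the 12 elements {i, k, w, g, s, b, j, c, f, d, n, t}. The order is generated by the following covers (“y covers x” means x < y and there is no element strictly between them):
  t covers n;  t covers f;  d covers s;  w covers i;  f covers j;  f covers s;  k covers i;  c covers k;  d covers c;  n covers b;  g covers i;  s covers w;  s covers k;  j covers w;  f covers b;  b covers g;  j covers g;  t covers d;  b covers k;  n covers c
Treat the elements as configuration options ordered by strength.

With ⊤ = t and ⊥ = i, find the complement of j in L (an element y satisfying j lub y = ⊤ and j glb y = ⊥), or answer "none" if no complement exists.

c

Need y with j ∨ y = t and j ∧ y = i.
Checking each element gives: c.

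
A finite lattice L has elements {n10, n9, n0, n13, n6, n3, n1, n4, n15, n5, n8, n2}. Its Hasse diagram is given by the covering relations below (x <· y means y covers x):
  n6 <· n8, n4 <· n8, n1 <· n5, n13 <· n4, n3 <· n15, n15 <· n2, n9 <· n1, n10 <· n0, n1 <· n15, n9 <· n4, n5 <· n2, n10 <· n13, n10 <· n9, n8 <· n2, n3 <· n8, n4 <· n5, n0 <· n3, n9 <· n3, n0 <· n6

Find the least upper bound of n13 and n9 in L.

n4

Common upper bounds of {n13, n9}: n2, n4, n5, n8.
The least among these is n4.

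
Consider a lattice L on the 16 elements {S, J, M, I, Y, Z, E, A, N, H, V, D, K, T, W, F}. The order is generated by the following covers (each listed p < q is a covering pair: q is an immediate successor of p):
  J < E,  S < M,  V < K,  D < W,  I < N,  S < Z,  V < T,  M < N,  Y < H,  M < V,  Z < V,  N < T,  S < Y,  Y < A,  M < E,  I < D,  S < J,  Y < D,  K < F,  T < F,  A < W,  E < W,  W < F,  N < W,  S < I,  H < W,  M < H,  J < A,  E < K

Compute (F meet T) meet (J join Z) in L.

F ∧ T = T
J ∨ Z = K
T ∧ K = V

V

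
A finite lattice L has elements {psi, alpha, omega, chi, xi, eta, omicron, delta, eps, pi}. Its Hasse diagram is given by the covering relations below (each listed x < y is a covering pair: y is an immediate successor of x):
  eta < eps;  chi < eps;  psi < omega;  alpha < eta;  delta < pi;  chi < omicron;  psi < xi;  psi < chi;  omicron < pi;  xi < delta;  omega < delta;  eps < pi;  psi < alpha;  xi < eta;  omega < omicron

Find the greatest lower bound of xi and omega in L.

psi

Common lower bounds of {xi, omega}: psi.
The greatest among these is psi.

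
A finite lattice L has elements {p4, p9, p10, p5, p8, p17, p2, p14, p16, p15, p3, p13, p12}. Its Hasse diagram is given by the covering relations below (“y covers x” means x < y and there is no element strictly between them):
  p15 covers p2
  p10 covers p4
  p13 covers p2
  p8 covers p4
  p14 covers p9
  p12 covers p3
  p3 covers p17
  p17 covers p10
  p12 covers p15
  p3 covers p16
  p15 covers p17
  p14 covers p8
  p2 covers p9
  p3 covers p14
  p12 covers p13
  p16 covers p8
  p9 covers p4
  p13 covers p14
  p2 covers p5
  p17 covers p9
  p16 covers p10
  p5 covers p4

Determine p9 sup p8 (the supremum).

Common upper bounds of {p9, p8}: p12, p13, p14, p3.
The least among these is p14.

p14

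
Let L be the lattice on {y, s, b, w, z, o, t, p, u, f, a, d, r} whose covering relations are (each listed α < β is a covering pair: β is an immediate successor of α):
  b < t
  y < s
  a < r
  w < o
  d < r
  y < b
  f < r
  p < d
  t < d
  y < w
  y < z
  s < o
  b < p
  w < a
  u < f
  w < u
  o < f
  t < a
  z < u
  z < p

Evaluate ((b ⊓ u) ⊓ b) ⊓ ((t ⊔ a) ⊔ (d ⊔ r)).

y

b ∧ u = y
y ∧ b = y
t ∨ a = a
d ∨ r = r
a ∨ r = r
y ∧ r = y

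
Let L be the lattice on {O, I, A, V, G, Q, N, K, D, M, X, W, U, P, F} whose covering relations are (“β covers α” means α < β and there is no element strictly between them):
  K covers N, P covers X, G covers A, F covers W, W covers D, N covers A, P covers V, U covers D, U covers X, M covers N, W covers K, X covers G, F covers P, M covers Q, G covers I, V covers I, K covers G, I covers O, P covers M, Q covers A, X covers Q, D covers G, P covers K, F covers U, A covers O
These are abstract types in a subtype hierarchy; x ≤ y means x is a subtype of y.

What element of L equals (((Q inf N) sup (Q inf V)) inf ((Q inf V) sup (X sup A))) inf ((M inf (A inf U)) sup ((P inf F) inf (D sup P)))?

A

Q ∧ N = A
Q ∧ V = O
A ∨ O = A
Q ∧ V = O
X ∨ A = X
O ∨ X = X
A ∧ X = A
A ∧ U = A
M ∧ A = A
P ∧ F = P
D ∨ P = F
P ∧ F = P
A ∨ P = P
A ∧ P = A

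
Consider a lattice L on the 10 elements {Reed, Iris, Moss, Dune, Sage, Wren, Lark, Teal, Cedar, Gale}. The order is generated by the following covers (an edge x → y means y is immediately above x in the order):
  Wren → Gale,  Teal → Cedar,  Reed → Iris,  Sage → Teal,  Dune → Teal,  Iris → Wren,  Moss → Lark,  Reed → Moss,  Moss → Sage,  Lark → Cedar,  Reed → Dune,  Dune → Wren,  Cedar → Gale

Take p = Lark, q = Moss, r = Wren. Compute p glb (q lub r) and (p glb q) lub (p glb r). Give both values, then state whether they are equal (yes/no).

q lub r = Gale, so p glb (q lub r) = Lark glb Gale = Lark.
p glb q = Moss and p glb r = Reed, so (p glb q) lub (p glb r) = Moss lub Reed = Moss.
Equal: no.

Lark; Moss; no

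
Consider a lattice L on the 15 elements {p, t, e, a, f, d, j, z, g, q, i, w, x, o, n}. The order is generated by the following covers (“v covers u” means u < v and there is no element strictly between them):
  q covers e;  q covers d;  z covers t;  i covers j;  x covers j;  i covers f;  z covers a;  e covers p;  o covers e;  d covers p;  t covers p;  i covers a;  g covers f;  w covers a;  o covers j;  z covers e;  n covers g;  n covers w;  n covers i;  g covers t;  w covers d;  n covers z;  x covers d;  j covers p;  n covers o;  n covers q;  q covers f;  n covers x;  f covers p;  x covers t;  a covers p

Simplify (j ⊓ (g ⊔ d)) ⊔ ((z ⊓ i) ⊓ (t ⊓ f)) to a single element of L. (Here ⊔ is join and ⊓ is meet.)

j

g ∨ d = n
j ∧ n = j
z ∧ i = a
t ∧ f = p
a ∧ p = p
j ∨ p = j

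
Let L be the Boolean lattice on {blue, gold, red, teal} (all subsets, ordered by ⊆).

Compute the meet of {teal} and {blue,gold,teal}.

Under ⊆, meet is intersection: {teal} ∩ {blue,gold,teal} = {teal}.

{teal}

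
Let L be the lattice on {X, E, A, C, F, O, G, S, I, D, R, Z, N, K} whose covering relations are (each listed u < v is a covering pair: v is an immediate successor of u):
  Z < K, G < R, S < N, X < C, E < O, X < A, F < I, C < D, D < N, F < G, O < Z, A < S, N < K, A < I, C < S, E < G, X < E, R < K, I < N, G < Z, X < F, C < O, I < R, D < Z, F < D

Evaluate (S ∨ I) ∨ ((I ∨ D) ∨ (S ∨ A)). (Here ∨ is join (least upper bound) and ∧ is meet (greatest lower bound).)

N

S ∨ I = N
I ∨ D = N
S ∨ A = S
N ∨ S = N
N ∨ N = N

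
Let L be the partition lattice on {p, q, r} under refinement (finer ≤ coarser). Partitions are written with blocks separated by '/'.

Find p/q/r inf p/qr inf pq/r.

p/q/r

The meet (common refinement) of p/q/r, p/qr, pq/r intersects blocks pairwise, giving p/q/r.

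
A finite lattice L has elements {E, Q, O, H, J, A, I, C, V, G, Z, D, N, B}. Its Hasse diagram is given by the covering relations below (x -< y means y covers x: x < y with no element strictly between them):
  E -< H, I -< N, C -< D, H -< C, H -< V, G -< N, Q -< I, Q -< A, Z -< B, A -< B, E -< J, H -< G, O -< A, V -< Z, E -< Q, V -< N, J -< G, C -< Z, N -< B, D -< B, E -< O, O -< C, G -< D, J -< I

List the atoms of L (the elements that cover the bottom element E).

H, J, O, Q

The atoms are exactly the elements that cover E: H, J, O, Q.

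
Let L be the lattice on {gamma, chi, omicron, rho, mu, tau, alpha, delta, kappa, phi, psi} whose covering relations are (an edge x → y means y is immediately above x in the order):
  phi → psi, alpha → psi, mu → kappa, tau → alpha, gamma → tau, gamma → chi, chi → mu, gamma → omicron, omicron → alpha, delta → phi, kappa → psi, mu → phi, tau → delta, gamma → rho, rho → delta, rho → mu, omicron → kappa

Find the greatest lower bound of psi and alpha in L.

alpha

Common lower bounds of {psi, alpha}: alpha, gamma, omicron, tau.
The greatest among these is alpha.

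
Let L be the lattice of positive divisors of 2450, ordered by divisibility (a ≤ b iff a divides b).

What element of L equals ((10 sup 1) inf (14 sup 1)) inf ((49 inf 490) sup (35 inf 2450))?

10 ∨ 1 = 10
14 ∨ 1 = 14
10 ∧ 14 = 2
49 ∧ 490 = 49
35 ∧ 2450 = 35
49 ∨ 35 = 245
2 ∧ 245 = 1

1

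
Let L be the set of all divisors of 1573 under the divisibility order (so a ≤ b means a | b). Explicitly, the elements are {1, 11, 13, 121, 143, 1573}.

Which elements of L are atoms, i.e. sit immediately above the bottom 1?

The atoms are exactly the elements that cover 1: 11, 13.

11, 13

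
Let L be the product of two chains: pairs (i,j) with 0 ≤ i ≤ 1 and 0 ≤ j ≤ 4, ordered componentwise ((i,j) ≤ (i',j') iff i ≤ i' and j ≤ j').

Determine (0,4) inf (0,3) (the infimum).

(0,3)

Common lower bounds of {(0,4), (0,3)}: (0,0), (0,1), (0,2), (0,3).
The greatest among these is (0,3).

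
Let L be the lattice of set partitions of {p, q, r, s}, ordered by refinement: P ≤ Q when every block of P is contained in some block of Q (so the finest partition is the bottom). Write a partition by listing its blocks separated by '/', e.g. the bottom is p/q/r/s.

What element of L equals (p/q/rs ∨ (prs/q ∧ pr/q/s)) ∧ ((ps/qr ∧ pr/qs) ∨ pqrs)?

prs/q

prs/q ∧ pr/q/s = pr/q/s
p/q/rs ∨ pr/q/s = prs/q
ps/qr ∧ pr/qs = p/q/r/s
p/q/r/s ∨ pqrs = pqrs
prs/q ∧ pqrs = prs/q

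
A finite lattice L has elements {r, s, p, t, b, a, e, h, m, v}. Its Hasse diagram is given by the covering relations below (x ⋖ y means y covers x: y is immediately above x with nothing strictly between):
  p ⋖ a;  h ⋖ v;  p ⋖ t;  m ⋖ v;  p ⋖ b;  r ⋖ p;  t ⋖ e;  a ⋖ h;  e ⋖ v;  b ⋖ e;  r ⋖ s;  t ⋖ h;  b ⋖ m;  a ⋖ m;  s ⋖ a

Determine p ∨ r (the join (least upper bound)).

Common upper bounds of {p, r}: a, b, e, h, m, p, t, v.
The least among these is p.

p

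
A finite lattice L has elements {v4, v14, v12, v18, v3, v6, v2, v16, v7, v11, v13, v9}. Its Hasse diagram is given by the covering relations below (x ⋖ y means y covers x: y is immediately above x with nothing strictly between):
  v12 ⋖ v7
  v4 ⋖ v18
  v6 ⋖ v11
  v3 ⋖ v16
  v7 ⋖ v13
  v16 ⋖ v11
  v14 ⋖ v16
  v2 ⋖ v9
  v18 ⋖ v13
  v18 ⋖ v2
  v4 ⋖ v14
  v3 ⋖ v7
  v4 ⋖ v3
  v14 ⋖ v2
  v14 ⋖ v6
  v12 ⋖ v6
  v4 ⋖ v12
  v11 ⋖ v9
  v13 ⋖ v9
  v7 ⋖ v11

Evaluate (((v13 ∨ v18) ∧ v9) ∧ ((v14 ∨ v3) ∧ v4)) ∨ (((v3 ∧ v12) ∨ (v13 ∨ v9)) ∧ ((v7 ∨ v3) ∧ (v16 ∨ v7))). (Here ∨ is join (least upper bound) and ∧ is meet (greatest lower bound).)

v13 ∨ v18 = v13
v13 ∧ v9 = v13
v14 ∨ v3 = v16
v16 ∧ v4 = v4
v13 ∧ v4 = v4
v3 ∧ v12 = v4
v13 ∨ v9 = v9
v4 ∨ v9 = v9
v7 ∨ v3 = v7
v16 ∨ v7 = v11
v7 ∧ v11 = v7
v9 ∧ v7 = v7
v4 ∨ v7 = v7

v7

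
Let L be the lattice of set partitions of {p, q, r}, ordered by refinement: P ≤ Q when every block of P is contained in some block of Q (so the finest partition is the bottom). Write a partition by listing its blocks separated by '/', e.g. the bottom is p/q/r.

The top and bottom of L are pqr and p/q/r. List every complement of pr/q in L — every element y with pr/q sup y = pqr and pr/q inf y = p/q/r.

Need y with pr/q ∨ y = pqr and pr/q ∧ y = p/q/r.
Checking each element gives: p/qr, pq/r.

p/qr, pq/r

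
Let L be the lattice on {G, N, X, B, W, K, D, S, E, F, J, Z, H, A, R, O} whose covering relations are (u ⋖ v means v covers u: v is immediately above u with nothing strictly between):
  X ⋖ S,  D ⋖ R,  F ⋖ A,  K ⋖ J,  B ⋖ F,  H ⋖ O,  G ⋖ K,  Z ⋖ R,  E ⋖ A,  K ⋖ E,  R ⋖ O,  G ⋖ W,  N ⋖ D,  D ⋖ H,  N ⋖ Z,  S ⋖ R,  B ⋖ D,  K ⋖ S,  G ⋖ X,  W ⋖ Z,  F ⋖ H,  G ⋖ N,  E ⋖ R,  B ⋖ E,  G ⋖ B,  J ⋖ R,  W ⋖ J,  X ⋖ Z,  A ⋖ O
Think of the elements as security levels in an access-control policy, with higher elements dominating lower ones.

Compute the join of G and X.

Common upper bounds of {G, X}: O, R, S, X, Z.
The least among these is X.

X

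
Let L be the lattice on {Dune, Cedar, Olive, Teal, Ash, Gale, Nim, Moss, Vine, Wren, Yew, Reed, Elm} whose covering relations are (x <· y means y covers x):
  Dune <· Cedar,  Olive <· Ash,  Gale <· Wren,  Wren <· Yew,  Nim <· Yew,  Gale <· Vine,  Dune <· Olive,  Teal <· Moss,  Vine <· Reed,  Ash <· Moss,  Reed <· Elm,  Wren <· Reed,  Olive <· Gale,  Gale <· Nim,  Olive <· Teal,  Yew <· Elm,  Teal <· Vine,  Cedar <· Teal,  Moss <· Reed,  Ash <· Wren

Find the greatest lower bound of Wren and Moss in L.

Common lower bounds of {Wren, Moss}: Ash, Dune, Olive.
The greatest among these is Ash.

Ash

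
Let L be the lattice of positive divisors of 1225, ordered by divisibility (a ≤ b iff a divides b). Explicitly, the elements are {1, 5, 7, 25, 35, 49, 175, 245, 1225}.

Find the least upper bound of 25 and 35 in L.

175

Common upper bounds of {25, 35}: 1225, 175.
The least among these is 175.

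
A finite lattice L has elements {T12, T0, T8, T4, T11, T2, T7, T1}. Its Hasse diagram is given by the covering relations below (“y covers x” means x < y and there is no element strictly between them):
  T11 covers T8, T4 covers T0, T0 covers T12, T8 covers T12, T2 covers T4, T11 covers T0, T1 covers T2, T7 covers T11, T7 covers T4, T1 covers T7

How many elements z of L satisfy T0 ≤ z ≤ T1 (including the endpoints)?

6

The interval [T0, T1] = {T0, T1, T11, T2, T4, T7}, which has 6 elements.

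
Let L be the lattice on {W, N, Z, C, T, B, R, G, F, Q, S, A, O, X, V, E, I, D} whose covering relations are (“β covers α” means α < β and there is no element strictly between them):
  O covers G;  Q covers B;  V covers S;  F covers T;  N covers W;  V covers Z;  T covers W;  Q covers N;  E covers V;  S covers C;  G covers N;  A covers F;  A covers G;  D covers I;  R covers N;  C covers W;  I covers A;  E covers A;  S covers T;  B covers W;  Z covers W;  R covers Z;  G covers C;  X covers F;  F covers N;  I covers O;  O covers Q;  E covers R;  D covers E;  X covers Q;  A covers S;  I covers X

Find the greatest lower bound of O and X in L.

Q

Common lower bounds of {O, X}: B, N, Q, W.
The greatest among these is Q.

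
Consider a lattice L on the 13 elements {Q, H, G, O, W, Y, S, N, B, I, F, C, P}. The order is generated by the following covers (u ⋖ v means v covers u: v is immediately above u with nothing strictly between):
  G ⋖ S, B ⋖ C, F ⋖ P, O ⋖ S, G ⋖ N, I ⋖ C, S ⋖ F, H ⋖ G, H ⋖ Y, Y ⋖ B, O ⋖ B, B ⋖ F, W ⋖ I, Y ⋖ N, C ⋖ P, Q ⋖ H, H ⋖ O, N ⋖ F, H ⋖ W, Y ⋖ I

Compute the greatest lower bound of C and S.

Common lower bounds of {C, S}: H, O, Q.
The greatest among these is O.

O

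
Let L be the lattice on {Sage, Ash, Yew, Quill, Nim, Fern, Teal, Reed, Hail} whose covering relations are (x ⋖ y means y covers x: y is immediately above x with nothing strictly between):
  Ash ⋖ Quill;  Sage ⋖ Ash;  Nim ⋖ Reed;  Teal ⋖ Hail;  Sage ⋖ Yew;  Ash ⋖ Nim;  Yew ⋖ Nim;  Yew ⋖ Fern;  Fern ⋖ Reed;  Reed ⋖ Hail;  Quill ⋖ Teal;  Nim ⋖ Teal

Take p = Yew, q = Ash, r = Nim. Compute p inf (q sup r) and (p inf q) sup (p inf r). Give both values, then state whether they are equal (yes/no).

Yew; Yew; yes

q sup r = Nim, so p inf (q sup r) = Yew inf Nim = Yew.
p inf q = Sage and p inf r = Yew, so (p inf q) sup (p inf r) = Sage sup Yew = Yew.
Equal: yes.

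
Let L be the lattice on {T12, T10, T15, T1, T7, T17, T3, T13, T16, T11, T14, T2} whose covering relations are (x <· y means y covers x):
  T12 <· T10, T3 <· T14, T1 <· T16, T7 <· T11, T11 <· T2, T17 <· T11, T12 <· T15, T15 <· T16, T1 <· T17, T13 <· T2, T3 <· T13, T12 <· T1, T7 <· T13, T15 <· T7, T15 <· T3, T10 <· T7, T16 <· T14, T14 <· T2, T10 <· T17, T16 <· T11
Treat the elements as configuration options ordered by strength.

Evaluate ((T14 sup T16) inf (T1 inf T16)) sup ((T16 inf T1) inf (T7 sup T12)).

T14 ∨ T16 = T14
T1 ∧ T16 = T1
T14 ∧ T1 = T1
T16 ∧ T1 = T1
T7 ∨ T12 = T7
T1 ∧ T7 = T12
T1 ∨ T12 = T1

T1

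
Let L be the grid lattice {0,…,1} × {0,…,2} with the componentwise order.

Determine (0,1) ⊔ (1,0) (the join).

(1,1)

Common upper bounds of {(0,1), (1,0)}: (1,1), (1,2).
The least among these is (1,1).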